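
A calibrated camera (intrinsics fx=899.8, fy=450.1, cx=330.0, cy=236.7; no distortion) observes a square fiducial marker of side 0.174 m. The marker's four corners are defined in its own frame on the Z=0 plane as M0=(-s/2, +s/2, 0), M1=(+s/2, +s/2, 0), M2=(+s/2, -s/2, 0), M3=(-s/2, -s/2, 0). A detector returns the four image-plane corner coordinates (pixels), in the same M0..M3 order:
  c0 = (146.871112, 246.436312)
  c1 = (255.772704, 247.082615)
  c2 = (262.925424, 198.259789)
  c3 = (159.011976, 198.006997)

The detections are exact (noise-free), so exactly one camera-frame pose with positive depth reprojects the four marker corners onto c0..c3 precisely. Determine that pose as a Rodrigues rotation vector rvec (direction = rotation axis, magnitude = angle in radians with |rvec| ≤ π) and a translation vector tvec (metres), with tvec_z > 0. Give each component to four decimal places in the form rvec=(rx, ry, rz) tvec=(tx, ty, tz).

rvec=(-0.4105, 0.0611, 0.0233) tvec=(-0.2006, -0.0480, 1.4561)

Intrinsics K: fx=899.8, fy=450.1, cx=330.0, cy=236.7
Marker side s = 0.174 m; corners in marker frame (Z=0):
  M0 = (-0.0870, +0.0870, 0)
  M1 = (+0.0870, +0.0870, 0)
  M2 = (+0.0870, -0.0870, 0)
  M3 = (-0.0870, -0.0870, 0)
Detected image corners:
  c0 = (146.871112, 246.436312) px
  c1 = (255.772704, 247.082615) px
  c2 = (262.925424, 198.259789) px
  c3 = (159.011976, 198.006997) px
Planar DLT: solve 8×8 A·h = b for H (H[2,2]=1):
  H  [+602.12994 -111.85623 +206.05645]
  H  [-7.22684 +218.63908 +221.86726]
  H  [-0.04398 -0.27340 +1.00000]
B = K⁻¹H; ‖b₁‖=0.686758, ‖b₂‖=0.686758; λ = 2/(‖b₁‖+‖b₂‖) = 1.456116, sign → tz>0 ⇒ λ=+1.456116
r₁ = λ·B[:,0] = (+0.99789,+0.01030,-0.06404); r₂ = λ·B[:,1] = (-0.03501,+0.91667,-0.39810)
r₃ = r₁×r₂ = (+0.05461,+0.39951,+0.91510); SVD([r₁ r₂ r₃]) → R = UVᵀ:
  R  [+0.99789 -0.03501 +0.05461]
  R  [+0.01030 +0.91667 +0.39951]
  R  [-0.06404 -0.39810 +0.91510]
t = (-0.20057, -0.04799, +1.45612) m
tr R = 2.829670; θ = arccos((tr R − 1)/2) = 0.415697 rad = 23.818°
axis k = ((R−Rᵀ)₃₂, (R−Rᵀ)₁₃, (R−Rᵀ)₂₁) / (2 sinθ) = (-0.987559, +0.146904, +0.056100)
rvec = θ·k = (-0.410525, +0.061068, +0.023321)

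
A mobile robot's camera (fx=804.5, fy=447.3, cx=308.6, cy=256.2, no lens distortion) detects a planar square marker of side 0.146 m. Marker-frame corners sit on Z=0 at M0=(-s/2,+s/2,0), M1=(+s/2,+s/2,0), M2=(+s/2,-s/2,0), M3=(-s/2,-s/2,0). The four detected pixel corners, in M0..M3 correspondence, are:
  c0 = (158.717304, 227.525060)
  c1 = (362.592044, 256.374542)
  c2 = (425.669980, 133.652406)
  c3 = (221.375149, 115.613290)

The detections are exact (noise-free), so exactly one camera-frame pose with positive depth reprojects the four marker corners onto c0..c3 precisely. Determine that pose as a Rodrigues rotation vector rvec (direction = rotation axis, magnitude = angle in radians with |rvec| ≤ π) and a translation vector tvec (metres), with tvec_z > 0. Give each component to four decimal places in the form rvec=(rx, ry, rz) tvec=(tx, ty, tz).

rvec=(-0.1334, 0.3053, 0.2672) tvec=(-0.0134, -0.0871, 0.5252)

Intrinsics K: fx=804.5, fy=447.3, cx=308.6, cy=256.2
Marker side s = 0.146 m; corners in marker frame (Z=0):
  M0 = (-0.0730, +0.0730, 0)
  M1 = (+0.0730, +0.0730, 0)
  M2 = (+0.0730, -0.0730, 0)
  M3 = (-0.0730, -0.0730, 0)
Detected image corners:
  c0 = (158.717304, 227.525060) px
  c1 = (362.592044, 256.374542) px
  c2 = (425.669980, 133.652406) px
  c3 = (221.375149, 115.613290) px
Planar DLT: solve 8×8 A·h = b for H (H[2,2]=1):
  H  [+1223.42470 -480.15526 +288.02984]
  H  [+50.65748 +770.79179 +182.05291]
  H  [-0.59720 -0.16987 +1.00000]
B = K⁻¹H; ‖b₁‖=1.904146, ‖b₂‖=1.904146; λ = 2/(‖b₁‖+‖b₂‖) = 0.525170, sign → tz>0 ⇒ λ=+0.525170
r₁ = λ·B[:,0] = (+0.91895,+0.23911,-0.31363); r₂ = λ·B[:,1] = (-0.27922,+0.95607,-0.08921)
r₃ = r₁×r₂ = (+0.27852,+0.16955,+0.94535); SVD([r₁ r₂ r₃]) → R = UVᵀ:
  R  [+0.91895 -0.27922 +0.27852]
  R  [+0.23911 +0.95607 +0.16955]
  R  [-0.31363 -0.08921 +0.94535]
t = (-0.01343, -0.08706, +0.52517) m
tr R = 2.820365; θ = arccos((tr R − 1)/2) = 0.427071 rad = 24.469°
axis k = ((R−Rᵀ)₃₂, (R−Rᵀ)₁₃, (R−Rᵀ)₂₁) / (2 sinθ) = (-0.312354, +0.714801, +0.625695)
rvec = θ·k = (-0.133397, +0.305271, +0.267217)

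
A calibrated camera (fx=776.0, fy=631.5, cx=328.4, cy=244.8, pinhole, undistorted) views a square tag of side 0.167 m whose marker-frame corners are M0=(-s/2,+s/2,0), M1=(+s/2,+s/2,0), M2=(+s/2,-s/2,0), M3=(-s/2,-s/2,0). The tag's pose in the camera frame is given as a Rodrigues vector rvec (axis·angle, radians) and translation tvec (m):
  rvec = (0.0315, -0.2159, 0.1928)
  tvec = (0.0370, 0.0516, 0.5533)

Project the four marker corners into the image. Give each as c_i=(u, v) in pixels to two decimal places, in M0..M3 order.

c0=(242.74, 383.70) c1=(465.20, 409.36) c2=(509.57, 228.50) c3=(289.38, 190.55)

Intrinsics K: fx=776.0, fy=631.5, cx=328.4, cy=244.8
Marker side s = 0.167 m; corners in marker frame (Z=0):
  M0 = (-0.0835, +0.0835, 0)
  M1 = (+0.0835, +0.0835, 0)
  M2 = (+0.0835, -0.0835, 0)
  M3 = (-0.0835, -0.0835, 0)
rvec = (0.0315, -0.2159, 0.1928), |rvec| = θ = 0.29116 rad = 16.683°
Rodrigues: sinθ=0.28707, 1−cosθ=0.04209; R = I + sinθ·[k]× + (1−cosθ)·[k]×²:
    [+0.95840 -0.19346 -0.20985]
    [+0.18671 +0.98105 -0.05172]
    [+0.21588 +0.01039 +0.97637]
t = (0.0370, 0.0516, 0.5533) m
M0: Pc = R·M0+t = (-0.05918, +0.11793, +0.53614); u = 776.0·(-0.05918)/0.53614 + 328.4 = 242.7429, v = 631.5·(+0.11793)/0.53614 + 244.8 = 383.7021
M1: Pc = R·M1+t = (+0.10087, +0.14911, +0.57219); u = 776.0·(+0.10087)/0.57219 + 328.4 = 465.2016, v = 631.5·(+0.14911)/0.57219 + 244.8 = 409.3630
M2: Pc = R·M2+t = (+0.13318, -0.01473, +0.57046); u = 776.0·(+0.13318)/0.57046 + 328.4 = 509.5673, v = 631.5·(-0.01473)/0.57046 + 244.8 = 228.4966
M3: Pc = R·M3+t = (-0.02687, -0.04591, +0.53441); u = 776.0·(-0.02687)/0.53441 + 328.4 = 289.3792, v = 631.5·(-0.04591)/0.53441 + 244.8 = 190.5510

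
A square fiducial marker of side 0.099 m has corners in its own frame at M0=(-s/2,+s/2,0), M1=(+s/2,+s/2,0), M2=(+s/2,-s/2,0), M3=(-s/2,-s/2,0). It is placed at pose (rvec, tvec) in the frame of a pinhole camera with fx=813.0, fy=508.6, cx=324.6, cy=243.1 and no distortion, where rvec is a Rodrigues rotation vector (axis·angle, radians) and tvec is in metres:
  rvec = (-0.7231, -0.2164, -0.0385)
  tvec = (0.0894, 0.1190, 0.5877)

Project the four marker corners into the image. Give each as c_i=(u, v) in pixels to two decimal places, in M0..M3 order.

Intrinsics K: fx=813.0, fy=508.6, cx=324.6, cy=243.1
Marker side s = 0.099 m; corners in marker frame (Z=0):
  M0 = (-0.0495, +0.0495, 0)
  M1 = (+0.0495, +0.0495, 0)
  M2 = (+0.0495, -0.0495, 0)
  M3 = (-0.0495, -0.0495, 0)
rvec = (-0.7231, -0.2164, -0.0385), |rvec| = θ = 0.75577 rad = 43.302°
Rodrigues: sinθ=0.68585, 1−cosθ=0.27225; R = I + sinθ·[k]× + (1−cosθ)·[k]×²:
    [+0.97697 +0.10952 -0.18311]
    [+0.03965 +0.75007 +0.66017]
    [+0.20965 -0.65223 +0.72845]
t = (0.0894, 0.1190, 0.5877) m
M0: Pc = R·M0+t = (+0.04646, +0.15417, +0.54504); u = 813.0·(+0.04646)/0.54504 + 324.6 = 393.9036, v = 508.6·(+0.15417)/0.54504 + 243.1 = 386.9594
M1: Pc = R·M1+t = (+0.14318, +0.15809, +0.56579); u = 813.0·(+0.14318)/0.56579 + 324.6 = 530.3409, v = 508.6·(+0.15809)/0.56579 + 243.1 = 385.2105
M2: Pc = R·M2+t = (+0.13234, +0.08383, +0.63036); u = 813.0·(+0.13234)/0.63036 + 324.6 = 495.2816, v = 508.6·(+0.08383)/0.63036 + 243.1 = 310.7406
M3: Pc = R·M3+t = (+0.03562, +0.07991, +0.60961); u = 813.0·(+0.03562)/0.60961 + 324.6 = 372.1023, v = 508.6·(+0.07991)/0.60961 + 243.1 = 309.7688

c0=(393.90, 386.96) c1=(530.34, 385.21) c2=(495.28, 310.74) c3=(372.10, 309.77)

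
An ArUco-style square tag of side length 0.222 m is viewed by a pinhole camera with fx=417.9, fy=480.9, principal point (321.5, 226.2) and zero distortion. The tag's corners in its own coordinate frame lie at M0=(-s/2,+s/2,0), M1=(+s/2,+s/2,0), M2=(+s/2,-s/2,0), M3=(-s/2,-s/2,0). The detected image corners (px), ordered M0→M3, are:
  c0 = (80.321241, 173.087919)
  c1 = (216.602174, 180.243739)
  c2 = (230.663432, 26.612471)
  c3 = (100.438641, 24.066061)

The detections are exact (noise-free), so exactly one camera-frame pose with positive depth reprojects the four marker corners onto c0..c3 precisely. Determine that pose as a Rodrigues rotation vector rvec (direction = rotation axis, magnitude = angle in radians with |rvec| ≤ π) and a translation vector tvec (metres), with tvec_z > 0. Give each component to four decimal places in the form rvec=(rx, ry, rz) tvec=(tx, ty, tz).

rvec=(-0.1514, 0.0830, 0.0593) tvec=(-0.2646, -0.1768, 0.6691)

Intrinsics K: fx=417.9, fy=480.9, cx=321.5, cy=226.2
Marker side s = 0.222 m; corners in marker frame (Z=0):
  M0 = (-0.1110, +0.1110, 0)
  M1 = (+0.1110, +0.1110, 0)
  M2 = (+0.1110, -0.1110, 0)
  M3 = (-0.1110, -0.1110, 0)
Detected image corners:
  c0 = (80.321241, 173.087919) px
  c1 = (216.602174, 180.243739) px
  c2 = (230.663432, 26.612471) px
  c3 = (100.438641, 24.066061) px
Planar DLT: solve 8×8 A·h = b for H (H[2,2]=1):
  H  [+579.47487 -111.93860 +156.25414]
  H  [+8.45533 +659.13836 +99.10798]
  H  [-0.13011 -0.22141 +1.00000]
B = K⁻¹H; ‖b₁‖=1.494492, ‖b₂‖=1.494492; λ = 2/(‖b₁‖+‖b₂‖) = 0.669124, sign → tz>0 ⇒ λ=+0.669124
r₁ = λ·B[:,0] = (+0.99481,+0.05271,-0.08706); r₂ = λ·B[:,1] = (-0.06526,+0.98681,-0.14815)
r₃ = r₁×r₂ = (+0.07810,+0.15306,+0.98513); SVD([r₁ r₂ r₃]) → R = UVᵀ:
  R  [+0.99481 -0.06526 +0.07810]
  R  [+0.05271 +0.98681 +0.15306]
  R  [-0.08706 -0.14815 +0.98513]
t = (-0.26458, -0.17684, +0.66912) m
tr R = 2.966743; θ = arccos((tr R − 1)/2) = 0.182620 rad = 10.463°
axis k = ((R−Rᵀ)₃₂, (R−Rᵀ)₁₃, (R−Rᵀ)₂₁) / (2 sinθ) = (-0.829298, +0.454721, +0.324797)
rvec = θ·k = (-0.151446, +0.083041, +0.059315)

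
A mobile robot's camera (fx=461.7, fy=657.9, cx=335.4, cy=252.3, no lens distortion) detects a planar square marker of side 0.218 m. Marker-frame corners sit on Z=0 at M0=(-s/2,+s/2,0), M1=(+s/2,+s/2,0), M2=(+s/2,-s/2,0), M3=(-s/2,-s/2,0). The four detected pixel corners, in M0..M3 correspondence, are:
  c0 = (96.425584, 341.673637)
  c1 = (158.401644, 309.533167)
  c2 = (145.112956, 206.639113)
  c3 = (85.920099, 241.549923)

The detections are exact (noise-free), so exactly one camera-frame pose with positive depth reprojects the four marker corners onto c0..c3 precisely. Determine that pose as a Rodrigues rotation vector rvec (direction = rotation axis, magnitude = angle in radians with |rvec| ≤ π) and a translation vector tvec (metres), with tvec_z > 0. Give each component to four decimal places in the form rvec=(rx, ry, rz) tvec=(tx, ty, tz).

Intrinsics K: fx=461.7, fy=657.9, cx=335.4, cy=252.3
Marker side s = 0.218 m; corners in marker frame (Z=0):
  M0 = (-0.1090, +0.1090, 0)
  M1 = (+0.1090, +0.1090, 0)
  M2 = (+0.1090, -0.1090, 0)
  M3 = (-0.1090, -0.1090, 0)
Detected image corners:
  c0 = (96.425584, 341.673637) px
  c1 = (158.401644, 309.533167) px
  c2 = (145.112956, 206.639113) px
  c3 = (85.920099, 241.549923) px
Planar DLT: solve 8×8 A·h = b for H (H[2,2]=1):
  H  [+255.56967 +33.21333 +120.74773]
  H  [-204.18529 +417.46433 +274.21611]
  H  [-0.18293 -0.17481 +1.00000]
B = K⁻¹H; ‖b₁‖=0.749895, ‖b₂‖=0.749895; λ = 2/(‖b₁‖+‖b₂‖) = 1.333520, sign → tz>0 ⇒ λ=+1.333520
r₁ = λ·B[:,0] = (+0.91536,-0.32032,-0.24393); r₂ = λ·B[:,1] = (+0.26527,+0.93557,-0.23311)
r₃ = r₁×r₂ = (+0.30289,+0.14867,+0.94136); SVD([r₁ r₂ r₃]) → R = UVᵀ:
  R  [+0.91536 +0.26527 +0.30289]
  R  [-0.32032 +0.93557 +0.14867]
  R  [-0.24393 -0.23311 +0.94136]
t = (-0.61998, +0.04442, +1.33352) m
tr R = 2.792290; θ = arccos((tr R − 1)/2) = 0.459791 rad = 26.344°
axis k = ((R−Rᵀ)₃₂, (R−Rᵀ)₁₃, (R−Rᵀ)₂₁) / (2 sinθ) = (-0.430168, +0.616124, -0.659809)
rvec = θ·k = (-0.197787, +0.283288, -0.303374)

rvec=(-0.1978, 0.2833, -0.3034) tvec=(-0.6200, 0.0444, 1.3335)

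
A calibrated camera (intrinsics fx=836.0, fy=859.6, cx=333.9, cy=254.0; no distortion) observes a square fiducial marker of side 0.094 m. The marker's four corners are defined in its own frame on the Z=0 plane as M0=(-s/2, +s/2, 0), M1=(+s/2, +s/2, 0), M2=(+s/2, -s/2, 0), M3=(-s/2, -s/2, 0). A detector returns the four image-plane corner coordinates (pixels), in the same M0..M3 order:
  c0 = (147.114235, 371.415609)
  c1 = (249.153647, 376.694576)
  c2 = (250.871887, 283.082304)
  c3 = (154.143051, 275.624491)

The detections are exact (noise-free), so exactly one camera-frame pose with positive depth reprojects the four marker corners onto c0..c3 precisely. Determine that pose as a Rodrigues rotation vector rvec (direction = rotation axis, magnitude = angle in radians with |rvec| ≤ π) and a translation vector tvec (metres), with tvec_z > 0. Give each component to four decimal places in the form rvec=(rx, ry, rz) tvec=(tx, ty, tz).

Intrinsics K: fx=836.0, fy=859.6, cx=333.9, cy=254.0
Marker side s = 0.094 m; corners in marker frame (Z=0):
  M0 = (-0.0470, +0.0470, 0)
  M1 = (+0.0470, +0.0470, 0)
  M2 = (+0.0470, -0.0470, 0)
  M3 = (-0.0470, -0.0470, 0)
Detected image corners:
  c0 = (147.114235, 371.415609) px
  c1 = (249.153647, 376.694576) px
  c2 = (250.871887, 283.082304) px
  c3 = (154.143051, 275.624491) px
Planar DLT: solve 8×8 A·h = b for H (H[2,2]=1):
  H  [+1113.06061 -157.53850 +201.03683]
  H  [+160.23202 +825.65072 +325.50901]
  H  [+0.28215 -0.55604 +1.00000]
B = K⁻¹H; ‖b₁‖=1.255191, ‖b₂‖=1.255191; λ = 2/(‖b₁‖+‖b₂‖) = 0.796692, sign → tz>0 ⇒ λ=+0.796692
r₁ = λ·B[:,0] = (+0.97094,+0.08208,+0.22479); r₂ = λ·B[:,1] = (+0.02680,+0.89612,-0.44299)
r₃ = r₁×r₂ = (-0.23780,+0.43614,+0.86789); SVD([r₁ r₂ r₃]) → R = UVᵀ:
  R  [+0.97094 +0.02680 -0.23780]
  R  [+0.08208 +0.89612 +0.43614]
  R  [+0.22479 -0.44299 +0.86789]
t = (-0.12662, +0.06628, +0.79669) m
tr R = 2.734956; θ = arccos((tr R − 1)/2) = 0.520686 rad = 29.833°
axis k = ((R−Rᵀ)₃₂, (R−Rᵀ)₁₃, (R−Rᵀ)₂₁) / (2 sinθ) = (-0.883599, -0.464937, +0.055564)
rvec = θ·k = (-0.460077, -0.242086, +0.028931)

rvec=(-0.4601, -0.2421, 0.0289) tvec=(-0.1266, 0.0663, 0.7967)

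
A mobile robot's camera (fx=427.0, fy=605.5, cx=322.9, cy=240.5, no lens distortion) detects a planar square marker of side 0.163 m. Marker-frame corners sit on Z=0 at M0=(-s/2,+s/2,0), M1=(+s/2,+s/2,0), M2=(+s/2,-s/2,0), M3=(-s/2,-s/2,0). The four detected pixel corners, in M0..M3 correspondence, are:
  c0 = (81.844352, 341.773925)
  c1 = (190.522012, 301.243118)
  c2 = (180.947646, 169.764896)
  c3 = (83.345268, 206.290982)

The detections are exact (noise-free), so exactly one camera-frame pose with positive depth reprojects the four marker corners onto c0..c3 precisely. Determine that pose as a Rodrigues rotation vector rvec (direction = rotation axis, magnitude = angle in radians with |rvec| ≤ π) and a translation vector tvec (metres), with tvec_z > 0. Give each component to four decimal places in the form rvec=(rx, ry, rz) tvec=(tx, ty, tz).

rvec=(-0.4418, 0.0611, -0.2521) tvec=(-0.2890, 0.0115, 0.6533)

Intrinsics K: fx=427.0, fy=605.5, cx=322.9, cy=240.5
Marker side s = 0.163 m; corners in marker frame (Z=0):
  M0 = (-0.0815, +0.0815, 0)
  M1 = (+0.0815, +0.0815, 0)
  M2 = (+0.0815, -0.0815, 0)
  M3 = (-0.0815, -0.0815, 0)
Detected image corners:
  c0 = (81.844352, 341.773925) px
  c1 = (190.522012, 301.243118) px
  c2 = (180.947646, 169.764896) px
  c3 = (83.345268, 206.290982) px
Planar DLT: solve 8×8 A·h = b for H (H[2,2]=1):
  H  [+630.12952 -63.60488 +134.03118]
  H  [-237.24574 +651.12930 +251.19565]
  H  [-0.00602 -0.65854 +1.00000]
B = K⁻¹H; ‖b₁‖=1.530647, ‖b₂‖=1.530647; λ = 2/(‖b₁‖+‖b₂‖) = 0.653319, sign → tz>0 ⇒ λ=+0.653319
r₁ = λ·B[:,0] = (+0.96709,-0.25442,-0.00393); r₂ = λ·B[:,1] = (+0.22803,+0.87344,-0.43024)
r₃ = r₁×r₂ = (+0.11290,+0.41518,+0.90271); SVD([r₁ r₂ r₃]) → R = UVᵀ:
  R  [+0.96709 +0.22803 +0.11290]
  R  [-0.25442 +0.87344 +0.41518]
  R  [-0.00393 -0.43024 +0.90271]
t = (-0.28897, +0.01154, +0.65332) m
tr R = 2.743232; θ = arccos((tr R − 1)/2) = 0.512307 rad = 29.353°
axis k = ((R−Rᵀ)₃₂, (R−Rᵀ)₁₃, (R−Rᵀ)₂₁) / (2 sinθ) = (-0.862339, +0.119170, -0.492107)
rvec = θ·k = (-0.441783, +0.061052, -0.252110)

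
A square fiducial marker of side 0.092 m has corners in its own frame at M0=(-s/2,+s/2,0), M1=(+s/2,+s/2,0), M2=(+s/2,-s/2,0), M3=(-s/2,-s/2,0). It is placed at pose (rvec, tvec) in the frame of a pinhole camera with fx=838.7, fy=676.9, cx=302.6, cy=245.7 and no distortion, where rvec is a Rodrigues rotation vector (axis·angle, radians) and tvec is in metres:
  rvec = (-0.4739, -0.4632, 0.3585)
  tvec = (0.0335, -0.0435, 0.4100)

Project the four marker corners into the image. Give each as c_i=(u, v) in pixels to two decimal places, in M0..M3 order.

c0=(268.38, 200.02) c1=(431.51, 270.18) c2=(456.00, 152.29) c3=(313.01, 81.19)

Intrinsics K: fx=838.7, fy=676.9, cx=302.6, cy=245.7
Marker side s = 0.092 m; corners in marker frame (Z=0):
  M0 = (-0.0460, +0.0460, 0)
  M1 = (+0.0460, +0.0460, 0)
  M2 = (+0.0460, -0.0460, 0)
  M3 = (-0.0460, -0.0460, 0)
rvec = (-0.4739, -0.4632, 0.3585), |rvec| = θ = 0.75343 rad = 43.168°
Rodrigues: sinθ=0.68414, 1−cosθ=0.27065; R = I + sinθ·[k]× + (1−cosθ)·[k]×²:
    [+0.83642 -0.22087 -0.50161]
    [+0.43019 +0.83164 +0.35115]
    [+0.33960 -0.50949 +0.79062]
t = (0.0335, -0.0435, 0.4100) m
M0: Pc = R·M0+t = (-0.01514, -0.02503, +0.37094); u = 838.7·(-0.01514)/0.37094 + 302.6 = 268.3783, v = 676.9·(-0.02503)/0.37094 + 245.7 = 200.0189
M1: Pc = R·M1+t = (+0.06182, +0.01454, +0.40218); u = 838.7·(+0.06182)/0.40218 + 302.6 = 431.5074, v = 676.9·(+0.01454)/0.40218 + 245.7 = 270.1792
M2: Pc = R·M2+t = (+0.08214, -0.06197, +0.44906); u = 838.7·(+0.08214)/0.44906 + 302.6 = 456.0035, v = 676.9·(-0.06197)/0.44906 + 245.7 = 152.2928
M3: Pc = R·M3+t = (+0.00518, -0.10154, +0.41782); u = 838.7·(+0.00518)/0.41782 + 302.6 = 313.0072, v = 676.9·(-0.10154)/0.41782 + 245.7 = 81.1884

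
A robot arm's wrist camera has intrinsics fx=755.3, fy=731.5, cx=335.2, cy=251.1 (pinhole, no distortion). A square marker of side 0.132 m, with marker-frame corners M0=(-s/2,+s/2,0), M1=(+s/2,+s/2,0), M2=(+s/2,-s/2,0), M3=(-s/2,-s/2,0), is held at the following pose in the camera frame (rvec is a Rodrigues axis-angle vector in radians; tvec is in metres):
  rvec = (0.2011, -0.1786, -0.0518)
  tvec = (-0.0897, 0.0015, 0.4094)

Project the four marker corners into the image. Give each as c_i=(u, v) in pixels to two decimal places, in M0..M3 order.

Intrinsics K: fx=755.3, fy=731.5, cx=335.2, cy=251.1
Marker side s = 0.132 m; corners in marker frame (Z=0):
  M0 = (-0.0660, +0.0660, 0)
  M1 = (+0.0660, +0.0660, 0)
  M2 = (+0.0660, -0.0660, 0)
  M3 = (-0.0660, -0.0660, 0)
rvec = (0.2011, -0.1786, -0.0518), |rvec| = θ = 0.27390 rad = 15.693°
Rodrigues: sinθ=0.27049, 1−cosθ=0.03728; R = I + sinθ·[k]× + (1−cosθ)·[k]×²:
    [+0.98282 +0.03331 -0.18155]
    [-0.06900 +0.97857 -0.19400]
    [+0.17120 +0.20319 +0.96406]
t = (-0.0897, 0.0015, 0.4094) m
M0: Pc = R·M0+t = (-0.15237, +0.07064, +0.41151); u = 755.3·(-0.15237)/0.41151 + 335.2 = 55.5402, v = 731.5·(+0.07064)/0.41151 + 251.1 = 376.6689
M1: Pc = R·M1+t = (-0.02264, +0.06153, +0.43411); u = 755.3·(-0.02264)/0.43411 + 335.2 = 295.8165, v = 731.5·(+0.06153)/0.43411 + 251.1 = 354.7845
M2: Pc = R·M2+t = (-0.02703, -0.06764, +0.40729); u = 755.3·(-0.02703)/0.40729 + 335.2 = 285.0695, v = 731.5·(-0.06764)/0.40729 + 251.1 = 129.6172
M3: Pc = R·M3+t = (-0.15676, -0.05853, +0.38469); u = 755.3·(-0.15676)/0.38469 + 335.2 = 27.4093, v = 731.5·(-0.05853)/0.38469 + 251.1 = 139.8002

c0=(55.54, 376.67) c1=(295.82, 354.78) c2=(285.07, 129.62) c3=(27.41, 139.80)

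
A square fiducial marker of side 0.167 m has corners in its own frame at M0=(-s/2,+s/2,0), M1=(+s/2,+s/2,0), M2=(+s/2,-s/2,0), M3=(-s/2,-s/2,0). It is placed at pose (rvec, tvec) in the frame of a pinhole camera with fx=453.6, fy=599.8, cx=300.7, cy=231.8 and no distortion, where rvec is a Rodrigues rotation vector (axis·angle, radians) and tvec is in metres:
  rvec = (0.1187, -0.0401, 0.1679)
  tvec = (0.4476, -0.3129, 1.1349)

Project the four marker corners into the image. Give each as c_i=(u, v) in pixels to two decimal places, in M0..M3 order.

c0=(440.41, 102.99) c1=(504.37, 118.25) c2=(519.16, 29.52) c3=(454.22, 13.34)

Intrinsics K: fx=453.6, fy=599.8, cx=300.7, cy=231.8
Marker side s = 0.167 m; corners in marker frame (Z=0):
  M0 = (-0.0835, +0.0835, 0)
  M1 = (+0.0835, +0.0835, 0)
  M2 = (+0.0835, -0.0835, 0)
  M3 = (-0.0835, -0.0835, 0)
rvec = (0.1187, -0.0401, 0.1679), |rvec| = θ = 0.20949 rad = 12.003°
Rodrigues: sinθ=0.20797, 1−cosθ=0.02186; R = I + sinθ·[k]× + (1−cosθ)·[k]×²:
    [+0.98516 -0.16905 -0.02988]
    [+0.16430 +0.97894 -0.12119]
    [+0.04974 +0.11448 +0.99218]
t = (0.4476, -0.3129, 1.1349) m
M0: Pc = R·M0+t = (+0.35122, -0.24488, +1.14031); u = 453.6·(+0.35122)/1.14031 + 300.7 = 440.4128, v = 599.8·(-0.24488)/1.14031 + 231.8 = 102.9943
M1: Pc = R·M1+t = (+0.51575, -0.21744, +1.14861); u = 453.6·(+0.51575)/1.14861 + 300.7 = 504.3736, v = 599.8·(-0.21744)/1.14861 + 231.8 = 118.2541
M2: Pc = R·M2+t = (+0.54398, -0.38092, +1.12949); u = 453.6·(+0.54398)/1.12949 + 300.7 = 519.1584, v = 599.8·(-0.38092)/1.12949 + 231.8 = 29.5174
M3: Pc = R·M3+t = (+0.37945, -0.40836, +1.12119); u = 453.6·(+0.37945)/1.12119 + 300.7 = 454.2164, v = 599.8·(-0.40836)/1.12119 + 231.8 = 13.3401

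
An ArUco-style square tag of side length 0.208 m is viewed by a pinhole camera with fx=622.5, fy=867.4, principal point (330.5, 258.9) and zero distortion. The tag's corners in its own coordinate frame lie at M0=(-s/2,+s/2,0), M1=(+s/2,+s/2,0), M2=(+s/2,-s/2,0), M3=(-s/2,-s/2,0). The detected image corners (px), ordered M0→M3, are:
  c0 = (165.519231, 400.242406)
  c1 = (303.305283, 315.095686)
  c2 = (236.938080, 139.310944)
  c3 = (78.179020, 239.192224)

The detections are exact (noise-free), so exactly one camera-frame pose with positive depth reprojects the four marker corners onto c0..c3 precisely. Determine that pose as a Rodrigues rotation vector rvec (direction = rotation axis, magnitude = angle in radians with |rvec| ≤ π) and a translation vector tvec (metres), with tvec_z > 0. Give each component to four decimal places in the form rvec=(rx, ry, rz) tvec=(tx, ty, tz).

Intrinsics K: fx=622.5, fy=867.4, cx=330.5, cy=258.9
Marker side s = 0.208 m; corners in marker frame (Z=0):
  M0 = (-0.1040, +0.1040, 0)
  M1 = (+0.1040, +0.1040, 0)
  M2 = (+0.1040, -0.1040, 0)
  M3 = (-0.1040, -0.1040, 0)
Detected image corners:
  c0 = (165.519231, 400.242406) px
  c1 = (303.305283, 315.095686) px
  c2 = (236.938080, 139.310944) px
  c3 = (78.179020, 239.192224) px
Planar DLT: solve 8×8 A·h = b for H (H[2,2]=1):
  H  [+702.00463 +506.68069 +198.49658]
  H  [-452.22081 +1000.72133 +279.75843]
  H  [-0.03663 +0.69903 +1.00000]
B = K⁻¹H; ‖b₁‖=1.256129, ‖b₂‖=1.256129; λ = 2/(‖b₁‖+‖b₂‖) = 0.796097, sign → tz>0 ⇒ λ=+0.796097
r₁ = λ·B[:,0] = (+0.91326,-0.40634,-0.02916); r₂ = λ·B[:,1] = (+0.35252,+0.75236,+0.55650)
r₃ = r₁×r₂ = (-0.20419,-0.51850,+0.83034); SVD([r₁ r₂ r₃]) → R = UVᵀ:
  R  [+0.91326 +0.35252 -0.20419]
  R  [-0.40634 +0.75236 -0.51850]
  R  [-0.02916 +0.55650 +0.83034]
t = (-0.16882, +0.01914, +0.79610) m
tr R = 2.495951; θ = arccos((tr R − 1)/2) = 0.725790 rad = 41.585°
axis k = ((R−Rᵀ)₃₂, (R−Rᵀ)₁₃, (R−Rᵀ)₂₁) / (2 sinθ) = (+0.809820, -0.131852, -0.571670)
rvec = θ·k = (+0.587759, -0.095697, -0.414912)

rvec=(0.5878, -0.0957, -0.4149) tvec=(-0.1688, 0.0191, 0.7961)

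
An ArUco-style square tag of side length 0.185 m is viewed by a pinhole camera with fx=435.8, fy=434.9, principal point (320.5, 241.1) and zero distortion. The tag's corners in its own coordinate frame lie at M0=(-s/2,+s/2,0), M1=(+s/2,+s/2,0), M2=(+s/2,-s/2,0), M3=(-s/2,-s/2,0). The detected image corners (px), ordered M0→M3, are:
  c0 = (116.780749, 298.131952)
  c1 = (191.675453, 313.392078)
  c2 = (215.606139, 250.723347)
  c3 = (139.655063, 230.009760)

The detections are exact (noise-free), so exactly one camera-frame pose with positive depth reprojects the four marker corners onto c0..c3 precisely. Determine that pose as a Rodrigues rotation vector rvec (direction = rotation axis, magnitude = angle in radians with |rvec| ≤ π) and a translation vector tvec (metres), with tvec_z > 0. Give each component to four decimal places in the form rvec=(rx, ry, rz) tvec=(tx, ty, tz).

Intrinsics K: fx=435.8, fy=434.9, cx=320.5, cy=241.1
Marker side s = 0.185 m; corners in marker frame (Z=0):
  M0 = (-0.0925, +0.0925, 0)
  M1 = (+0.0925, +0.0925, 0)
  M2 = (+0.0925, -0.0925, 0)
  M3 = (-0.0925, -0.0925, 0)
Detected image corners:
  c0 = (116.780749, 298.131952) px
  c1 = (191.675453, 313.392078) px
  c2 = (215.606139, 250.723347) px
  c3 = (139.655063, 230.009760) px
Planar DLT: solve 8×8 A·h = b for H (H[2,2]=1):
  H  [+473.36961 -93.64724 +167.09622]
  H  [+205.12634 +407.18573 +273.99457]
  H  [+0.39614 +0.19862 +1.00000]
B = K⁻¹H; ‖b₁‖=0.923193, ‖b₂‖=0.923193; λ = 2/(‖b₁‖+‖b₂‖) = 1.083197, sign → tz>0 ⇒ λ=+1.083197
r₁ = λ·B[:,0] = (+0.86101,+0.27302,+0.42909); r₂ = λ·B[:,1] = (-0.39099,+0.89490,+0.21515)
r₃ = r₁×r₂ = (-0.32525,-0.35302,+0.87726); SVD([r₁ r₂ r₃]) → R = UVᵀ:
  R  [+0.86101 -0.39099 -0.32525]
  R  [+0.27302 +0.89490 -0.35302]
  R  [+0.42909 +0.21515 +0.87726]
t = (-0.38129, +0.08193, +1.08320) m
tr R = 2.633167; θ = arccos((tr R − 1)/2) = 0.615329 rad = 35.256°
axis k = ((R−Rᵀ)₃₂, (R−Rᵀ)₁₃, (R−Rᵀ)₂₁) / (2 sinθ) = (+0.492149, -0.653425, +0.575174)
rvec = θ·k = (+0.302833, -0.402071, +0.353921)

rvec=(0.3028, -0.4021, 0.3539) tvec=(-0.3813, 0.0819, 1.0832)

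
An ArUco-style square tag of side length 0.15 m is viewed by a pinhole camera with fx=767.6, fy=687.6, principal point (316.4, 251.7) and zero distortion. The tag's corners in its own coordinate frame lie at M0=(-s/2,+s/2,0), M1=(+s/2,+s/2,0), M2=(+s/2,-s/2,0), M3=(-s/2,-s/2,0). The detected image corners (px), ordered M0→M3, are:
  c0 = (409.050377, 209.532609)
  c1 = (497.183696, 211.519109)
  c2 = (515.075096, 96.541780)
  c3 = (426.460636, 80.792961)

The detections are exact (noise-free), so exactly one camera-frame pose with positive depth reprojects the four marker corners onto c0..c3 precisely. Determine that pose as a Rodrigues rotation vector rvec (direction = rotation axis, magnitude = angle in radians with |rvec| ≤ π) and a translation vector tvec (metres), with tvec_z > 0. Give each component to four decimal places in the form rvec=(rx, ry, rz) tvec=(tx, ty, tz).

rvec=(0.1867, -0.6836, 0.0436) tvec=(0.1645, -0.1254, 0.8539)

Intrinsics K: fx=767.6, fy=687.6, cx=316.4, cy=251.7
Marker side s = 0.15 m; corners in marker frame (Z=0):
  M0 = (-0.0750, +0.0750, 0)
  M1 = (+0.0750, +0.0750, 0)
  M2 = (+0.0750, -0.0750, 0)
  M3 = (-0.0750, -0.0750, 0)
Detected image corners:
  c0 = (409.050377, 209.532609) px
  c1 = (497.183696, 211.519109) px
  c2 = (515.075096, 96.541780) px
  c3 = (426.460636, 80.792961) px
Planar DLT: solve 8×8 A·h = b for H (H[2,2]=1):
  H  [+930.75416 -32.76372 +464.27145]
  H  [+169.11479 +837.37132 +150.68336]
  H  [+0.73952 +0.18400 +1.00000]
B = K⁻¹H; ‖b₁‖=1.171098, ‖b₂‖=1.171098; λ = 2/(‖b₁‖+‖b₂‖) = 0.853900, sign → tz>0 ⇒ λ=+0.853900
r₁ = λ·B[:,0] = (+0.77511,-0.02114,+0.63148); r₂ = λ·B[:,1] = (-0.10121,+0.98238,+0.15712)
r₃ = r₁×r₂ = (-0.62367,-0.18569,+0.75931); SVD([r₁ r₂ r₃]) → R = UVᵀ:
  R  [+0.77511 -0.10121 -0.62367]
  R  [-0.02114 +0.98238 -0.18569]
  R  [+0.63148 +0.15712 +0.75931]
t = (+0.16450, -0.12545, +0.85390) m
tr R = 2.516794; θ = arccos((tr R − 1)/2) = 0.709946 rad = 40.677°
axis k = ((R−Rᵀ)₃₂, (R−Rᵀ)₁₃, (R−Rᵀ)₂₁) / (2 sinθ) = (+0.262976, -0.962845, +0.061423)
rvec = θ·k = (+0.186699, -0.683568, +0.043607)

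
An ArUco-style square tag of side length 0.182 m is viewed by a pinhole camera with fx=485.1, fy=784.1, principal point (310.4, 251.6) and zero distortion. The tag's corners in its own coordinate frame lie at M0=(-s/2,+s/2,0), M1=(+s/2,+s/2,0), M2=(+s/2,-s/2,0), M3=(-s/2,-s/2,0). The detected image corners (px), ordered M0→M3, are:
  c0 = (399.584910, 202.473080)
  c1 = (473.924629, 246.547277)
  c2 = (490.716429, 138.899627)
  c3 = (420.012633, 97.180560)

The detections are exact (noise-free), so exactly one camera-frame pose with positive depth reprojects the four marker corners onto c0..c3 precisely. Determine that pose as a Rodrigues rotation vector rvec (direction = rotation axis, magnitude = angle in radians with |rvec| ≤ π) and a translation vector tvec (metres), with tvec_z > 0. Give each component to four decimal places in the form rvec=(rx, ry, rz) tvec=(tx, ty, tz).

rvec=(-0.3229, -0.0465, 0.3516) tvec=(0.3212, -0.1195, 1.1468)

Intrinsics K: fx=485.1, fy=784.1, cx=310.4, cy=251.6
Marker side s = 0.182 m; corners in marker frame (Z=0):
  M0 = (-0.0910, +0.0910, 0)
  M1 = (+0.0910, +0.0910, 0)
  M2 = (+0.0910, -0.0910, 0)
  M3 = (-0.0910, -0.0910, 0)
Detected image corners:
  c0 = (399.584910, 202.473080) px
  c1 = (473.924629, 246.547277) px
  c2 = (490.716429, 138.899627) px
  c3 = (420.012633, 97.180560) px
Planar DLT: solve 8×8 A·h = b for H (H[2,2]=1):
  H  [+393.95259 -226.23106 +446.26342]
  H  [+233.89412 +537.39327 +169.91010]
  H  [-0.00956 -0.27792 +1.00000]
B = K⁻¹H; ‖b₁‖=0.872012, ‖b₂‖=0.872012; λ = 2/(‖b₁‖+‖b₂‖) = 1.146773, sign → tz>0 ⇒ λ=+1.146773
r₁ = λ·B[:,0] = (+0.93832,+0.34560,-0.01097); r₂ = λ·B[:,1] = (-0.33087,+0.88822,-0.31872)
r₃ = r₁×r₂ = (-0.10041,+0.30269,+0.94779); SVD([r₁ r₂ r₃]) → R = UVᵀ:
  R  [+0.93832 -0.33087 -0.10041]
  R  [+0.34560 +0.88822 +0.30269]
  R  [-0.01097 -0.31872 +0.94779]
t = (+0.32118, -0.11947, +1.14677) m
tr R = 2.774330; θ = arccos((tr R − 1)/2) = 0.479631 rad = 27.481°
axis k = ((R−Rᵀ)₃₂, (R−Rᵀ)₁₃, (R−Rᵀ)₂₁) / (2 sinθ) = (-0.673313, -0.096910, +0.732979)
rvec = θ·k = (-0.322942, -0.046481, +0.351560)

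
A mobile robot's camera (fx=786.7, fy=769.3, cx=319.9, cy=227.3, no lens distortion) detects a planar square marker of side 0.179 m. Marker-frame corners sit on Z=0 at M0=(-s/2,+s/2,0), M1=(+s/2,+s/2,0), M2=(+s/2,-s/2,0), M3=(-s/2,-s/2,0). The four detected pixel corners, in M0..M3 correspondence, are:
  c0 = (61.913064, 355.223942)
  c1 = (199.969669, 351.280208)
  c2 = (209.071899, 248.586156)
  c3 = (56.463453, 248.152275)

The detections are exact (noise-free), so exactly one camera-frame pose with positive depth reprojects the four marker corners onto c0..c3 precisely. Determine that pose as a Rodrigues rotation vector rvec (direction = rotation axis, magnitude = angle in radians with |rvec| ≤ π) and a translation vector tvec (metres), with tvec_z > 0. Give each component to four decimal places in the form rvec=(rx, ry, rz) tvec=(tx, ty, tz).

Intrinsics K: fx=786.7, fy=769.3, cx=319.9, cy=227.3
Marker side s = 0.179 m; corners in marker frame (Z=0):
  M0 = (-0.0895, +0.0895, 0)
  M1 = (+0.0895, +0.0895, 0)
  M2 = (+0.0895, -0.0895, 0)
  M3 = (-0.0895, -0.0895, 0)
Detected image corners:
  c0 = (61.913064, 355.223942) px
  c1 = (199.969669, 351.280208) px
  c2 = (209.071899, 248.586156) px
  c3 = (56.463453, 248.152275) px
Planar DLT: solve 8×8 A·h = b for H (H[2,2]=1):
  H  [+841.85335 +63.07255 +133.38624]
  H  [+62.55243 +754.85486 +303.43133]
  H  [+0.24258 +0.56242 +1.00000]
B = K⁻¹H; ‖b₁‖=1.001340, ‖b₂‖=1.001340; λ = 2/(‖b₁‖+‖b₂‖) = 0.998662, sign → tz>0 ⇒ λ=+0.998662
r₁ = λ·B[:,0] = (+0.97016,+0.00962,+0.24226); r₂ = λ·B[:,1] = (-0.14833,+0.81396,+0.56167)
r₃ = r₁×r₂ = (-0.19178,-0.58085,+0.79110); SVD([r₁ r₂ r₃]) → R = UVᵀ:
  R  [+0.97016 -0.14833 -0.19178]
  R  [+0.00962 +0.81396 -0.58085]
  R  [+0.24226 +0.56167 +0.79110]
t = (-0.23677, +0.09883, +0.99866) m
tr R = 2.575220; θ = arccos((tr R − 1)/2) = 0.663876 rad = 38.037°
axis k = ((R−Rᵀ)₃₂, (R−Rᵀ)₁₃, (R−Rᵀ)₂₁) / (2 sinθ) = (+0.927104, -0.352209, +0.128171)
rvec = θ·k = (+0.615482, -0.233823, +0.085090)

rvec=(0.6155, -0.2338, 0.0851) tvec=(-0.2368, 0.0988, 0.9987)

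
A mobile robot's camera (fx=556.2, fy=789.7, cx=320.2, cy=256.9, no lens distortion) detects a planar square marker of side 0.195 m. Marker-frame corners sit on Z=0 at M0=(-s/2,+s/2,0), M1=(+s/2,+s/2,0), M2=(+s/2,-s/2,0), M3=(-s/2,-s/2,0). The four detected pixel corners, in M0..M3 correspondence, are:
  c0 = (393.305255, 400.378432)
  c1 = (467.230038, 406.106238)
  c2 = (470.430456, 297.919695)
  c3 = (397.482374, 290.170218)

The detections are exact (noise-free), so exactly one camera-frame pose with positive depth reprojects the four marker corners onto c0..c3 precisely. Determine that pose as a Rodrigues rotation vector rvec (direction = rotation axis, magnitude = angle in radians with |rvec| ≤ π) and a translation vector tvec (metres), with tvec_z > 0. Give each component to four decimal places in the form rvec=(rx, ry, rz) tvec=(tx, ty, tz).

rvec=(-0.0848, -0.1439, 0.0726) tvec=(0.2859, 0.1640, 1.4162)

Intrinsics K: fx=556.2, fy=789.7, cx=320.2, cy=256.9
Marker side s = 0.195 m; corners in marker frame (Z=0):
  M0 = (-0.0975, +0.0975, 0)
  M1 = (+0.0975, +0.0975, 0)
  M2 = (+0.0975, -0.0975, 0)
  M3 = (-0.0975, -0.0975, 0)
Detected image corners:
  c0 = (393.305255, 400.378432) px
  c1 = (467.230038, 406.106238) px
  c2 = (470.430456, 297.919695) px
  c3 = (397.482374, 290.170218) px
Planar DLT: solve 8×8 A·h = b for H (H[2,2]=1):
  H  [+419.29407 -46.21930 +432.47727]
  H  [+69.05103 +537.88845 +348.33947]
  H  [+0.09885 -0.06324 +1.00000]
B = K⁻¹H; ‖b₁‖=0.706092, ‖b₂‖=0.706092; λ = 2/(‖b₁‖+‖b₂‖) = 1.416246, sign → tz>0 ⇒ λ=+1.416246
r₁ = λ·B[:,0] = (+0.98705,+0.07830,+0.13999); r₂ = λ·B[:,1] = (-0.06613,+0.99378,-0.08956)
r₃ = r₁×r₂ = (-0.14613,+0.07915,+0.98609); SVD([r₁ r₂ r₃]) → R = UVᵀ:
  R  [+0.98705 -0.06613 -0.14613]
  R  [+0.07830 +0.99378 +0.07915]
  R  [+0.13999 -0.08956 +0.98609]
t = (+0.28589, +0.16399, +1.41625) m
tr R = 2.966930; θ = arccos((tr R − 1)/2) = 0.182103 rad = 10.434°
axis k = ((R−Rᵀ)₃₂, (R−Rᵀ)₁₃, (R−Rᵀ)₂₁) / (2 sinθ) = (-0.465795, -0.789963, +0.398740)
rvec = θ·k = (-0.084823, -0.143855, +0.072612)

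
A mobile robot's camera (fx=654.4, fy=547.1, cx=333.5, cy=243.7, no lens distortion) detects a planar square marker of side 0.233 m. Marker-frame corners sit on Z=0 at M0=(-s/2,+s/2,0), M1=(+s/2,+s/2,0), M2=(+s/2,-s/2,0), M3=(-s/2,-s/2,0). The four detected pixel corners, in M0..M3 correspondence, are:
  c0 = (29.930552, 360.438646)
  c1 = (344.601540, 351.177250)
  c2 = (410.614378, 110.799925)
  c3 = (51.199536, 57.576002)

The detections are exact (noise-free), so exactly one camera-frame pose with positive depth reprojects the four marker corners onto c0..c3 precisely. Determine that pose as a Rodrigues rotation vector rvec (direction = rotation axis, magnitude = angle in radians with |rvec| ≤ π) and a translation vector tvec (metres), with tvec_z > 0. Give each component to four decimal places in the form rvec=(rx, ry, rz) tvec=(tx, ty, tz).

Intrinsics K: fx=654.4, fy=547.1, cx=333.5, cy=243.7
Marker side s = 0.233 m; corners in marker frame (Z=0):
  M0 = (-0.1165, +0.1165, 0)
  M1 = (+0.1165, +0.1165, 0)
  M2 = (+0.1165, -0.1165, 0)
  M3 = (-0.1165, -0.1165, 0)
Detected image corners:
  c0 = (29.930552, 360.438646) px
  c1 = (344.601540, 351.177250) px
  c2 = (410.614378, 110.799925) px
  c3 = (51.199536, 57.576002) px
Planar DLT: solve 8×8 A·h = b for H (H[2,2]=1):
  H  [+1633.56867 -53.37286 +225.61858]
  H  [+288.47426 +1303.07975 +232.11349]
  H  [+0.93146 +0.69037 +1.00000]
B = K⁻¹H; ‖b₁‖=2.228690, ‖b₂‖=2.228690; λ = 2/(‖b₁‖+‖b₂‖) = 0.448694, sign → tz>0 ⇒ λ=+0.448694
r₁ = λ·B[:,0] = (+0.90707,+0.05042,+0.41794); r₂ = λ·B[:,1] = (-0.19446,+0.93072,+0.30976)
r₃ = r₁×r₂ = (-0.37336,-0.36225,+0.85403); SVD([r₁ r₂ r₃]) → R = UVᵀ:
  R  [+0.90707 -0.19446 -0.37336]
  R  [+0.05042 +0.93072 -0.36225]
  R  [+0.41794 +0.30976 +0.85403]
t = (-0.07397, -0.00950, +0.44869) m
tr R = 2.691825; θ = arccos((tr R − 1)/2) = 0.562523 rad = 32.230°
axis k = ((R−Rᵀ)₃₂, (R−Rᵀ)₁₃, (R−Rᵀ)₂₁) / (2 sinθ) = (+0.630027, -0.741862, +0.229580)
rvec = θ·k = (+0.354405, -0.417314, +0.129144)

rvec=(0.3544, -0.4173, 0.1291) tvec=(-0.0740, -0.0095, 0.4487)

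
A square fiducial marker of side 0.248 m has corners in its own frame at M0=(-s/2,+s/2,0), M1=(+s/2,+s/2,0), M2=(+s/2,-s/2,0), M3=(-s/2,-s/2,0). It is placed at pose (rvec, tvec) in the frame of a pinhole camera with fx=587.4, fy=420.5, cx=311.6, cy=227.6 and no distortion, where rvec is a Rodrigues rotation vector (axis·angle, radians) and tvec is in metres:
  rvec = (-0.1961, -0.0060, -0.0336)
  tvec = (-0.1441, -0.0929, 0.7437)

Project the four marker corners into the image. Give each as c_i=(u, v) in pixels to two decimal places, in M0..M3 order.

Intrinsics K: fx=587.4, fy=420.5, cx=311.6, cy=227.6
Marker side s = 0.248 m; corners in marker frame (Z=0):
  M0 = (-0.1240, +0.1240, 0)
  M1 = (+0.1240, +0.1240, 0)
  M2 = (+0.1240, -0.1240, 0)
  M3 = (-0.1240, -0.1240, 0)
rvec = (-0.1961, -0.0060, -0.0336), |rvec| = θ = 0.19905 rad = 11.405°
Rodrigues: sinθ=0.19774, 1−cosθ=0.01974; R = I + sinθ·[k]× + (1−cosθ)·[k]×²:
    [+0.99942 +0.03396 -0.00268]
    [-0.03279 +0.98027 +0.19491]
    [+0.00924 -0.19471 +0.98082]
t = (-0.1441, -0.0929, 0.7437) m
M0: Pc = R·M0+t = (-0.26382, +0.03272, +0.71841); u = 587.4·(-0.26382)/0.71841 + 311.6 = 95.8935, v = 420.5·(+0.03272)/0.71841 + 227.6 = 246.7517
M1: Pc = R·M1+t = (-0.01596, +0.02459, +0.72070); u = 587.4·(-0.01596)/0.72070 + 311.6 = 298.5917, v = 420.5·(+0.02459)/0.72070 + 227.6 = 241.9459
M2: Pc = R·M2+t = (-0.02438, -0.21852, +0.76899); u = 587.4·(-0.02438)/0.76899 + 311.6 = 292.9743, v = 420.5·(-0.21852)/0.76899 + 227.6 = 108.1086
M3: Pc = R·M3+t = (-0.27224, -0.21039, +0.76670); u = 587.4·(-0.27224)/0.76670 + 311.6 = 103.0254, v = 420.5·(-0.21039)/0.76670 + 227.6 = 112.2116

c0=(95.89, 246.75) c1=(298.59, 241.95) c2=(292.97, 108.11) c3=(103.03, 112.21)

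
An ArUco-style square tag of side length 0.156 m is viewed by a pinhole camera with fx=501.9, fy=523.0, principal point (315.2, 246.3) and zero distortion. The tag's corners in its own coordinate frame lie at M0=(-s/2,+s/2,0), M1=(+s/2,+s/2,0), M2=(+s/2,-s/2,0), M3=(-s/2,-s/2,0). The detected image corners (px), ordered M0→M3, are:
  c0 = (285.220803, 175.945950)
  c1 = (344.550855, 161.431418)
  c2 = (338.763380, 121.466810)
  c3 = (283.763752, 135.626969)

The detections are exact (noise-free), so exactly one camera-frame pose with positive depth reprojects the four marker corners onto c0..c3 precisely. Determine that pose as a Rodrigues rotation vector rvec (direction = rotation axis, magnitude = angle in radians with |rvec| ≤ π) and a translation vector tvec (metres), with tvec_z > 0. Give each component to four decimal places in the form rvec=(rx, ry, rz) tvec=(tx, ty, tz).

rvec=(-0.6767, 0.2175, -0.1467) tvec=(-0.0065, -0.2493, 1.3256)

Intrinsics K: fx=501.9, fy=523.0, cx=315.2, cy=246.3
Marker side s = 0.156 m; corners in marker frame (Z=0):
  M0 = (-0.0780, +0.0780, 0)
  M1 = (+0.0780, +0.0780, 0)
  M2 = (+0.0780, -0.0780, 0)
  M3 = (-0.0780, -0.0780, 0)
Detected image corners:
  c0 = (285.220803, 175.945950) px
  c1 = (344.550855, 161.431418) px
  c2 = (338.763380, 121.466810) px
  c3 = (283.763752, 135.626969) px
Planar DLT: solve 8×8 A·h = b for H (H[2,2]=1):
  H  [+330.15029 -126.66572 +312.75238]
  H  [-108.84532 +186.23687 +147.93279]
  H  [-0.11426 -0.47836 +1.00000]
B = K⁻¹H; ‖b₁‖=0.754404, ‖b₂‖=0.754404; λ = 2/(‖b₁‖+‖b₂‖) = 1.325550, sign → tz>0 ⇒ λ=+1.325550
r₁ = λ·B[:,0] = (+0.96707,-0.20454,-0.15146); r₂ = λ·B[:,1] = (+0.06368,+0.77063,-0.63409)
r₃ = r₁×r₂ = (+0.24642,+0.60356,+0.75828); SVD([r₁ r₂ r₃]) → R = UVᵀ:
  R  [+0.96707 +0.06368 +0.24642]
  R  [-0.20454 +0.77063 +0.60356]
  R  [-0.15146 -0.63409 +0.75828]
t = (-0.00646, -0.24931, +1.32555) m
tr R = 2.495986; θ = arccos((tr R − 1)/2) = 0.725763 rad = 41.583°
axis k = ((R−Rᵀ)₃₂, (R−Rᵀ)₁₃, (R−Rᵀ)₂₁) / (2 sinθ) = (-0.932376, +0.299742, -0.202065)
rvec = θ·k = (-0.676684, +0.217542, -0.146651)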